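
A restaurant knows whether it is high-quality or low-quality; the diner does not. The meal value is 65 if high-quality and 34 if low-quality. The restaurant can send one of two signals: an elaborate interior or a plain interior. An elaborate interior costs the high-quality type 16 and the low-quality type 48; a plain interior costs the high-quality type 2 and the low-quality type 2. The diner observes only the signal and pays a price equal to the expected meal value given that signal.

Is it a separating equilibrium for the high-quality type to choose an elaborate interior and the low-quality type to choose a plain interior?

Under separation the diner infers type exactly: elaborate interior → high-quality (pays 65), plain interior → low-quality (pays 34).
High-quality: elaborate interior gives 65 − 16 = 49; plain interior gives 34 − 2 = 32. No deviation. ✓
Low-quality: plain interior gives 34 − 2 = 32; elaborate interior gives 65 − 48 = 17. No deviation. ✓
Both incentive constraints hold.

Yes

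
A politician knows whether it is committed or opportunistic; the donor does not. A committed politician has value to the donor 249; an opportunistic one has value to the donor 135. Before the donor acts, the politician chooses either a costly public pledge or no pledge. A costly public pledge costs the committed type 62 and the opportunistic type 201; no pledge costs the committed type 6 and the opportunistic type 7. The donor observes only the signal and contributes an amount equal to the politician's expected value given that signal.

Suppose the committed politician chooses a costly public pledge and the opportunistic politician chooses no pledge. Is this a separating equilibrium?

Yes

If types separate, pledge earns payment 249 and no pledge earns 135.
Committed: pledge gives 249 − 62 = 187; no pledge gives 135 − 6 = 129. No deviation. ✓
Opportunistic: no pledge gives 135 − 7 = 128; pledge gives 249 − 201 = 48. No deviation. ✓
Both incentive constraints hold.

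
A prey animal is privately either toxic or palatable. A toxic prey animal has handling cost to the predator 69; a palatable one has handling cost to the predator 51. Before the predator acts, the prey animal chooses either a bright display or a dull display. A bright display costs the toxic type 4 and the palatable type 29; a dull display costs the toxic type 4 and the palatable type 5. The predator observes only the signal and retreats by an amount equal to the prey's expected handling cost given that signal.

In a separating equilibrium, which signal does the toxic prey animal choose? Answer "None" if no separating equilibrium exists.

Try toxic → bright display, palatable → dull display:
  Under separation the predator infers type exactly: bright display → toxic (pays 69), dull display → palatable (pays 51).
  Toxic: bright display gives 69 − 4 = 65; dull display gives 51 − 4 = 47. No deviation. ✓
  Palatable: dull display gives 51 − 5 = 46; bright display gives 69 − 29 = 40. No deviation. ✓
Both hold — the toxic type sends bright display.

bright display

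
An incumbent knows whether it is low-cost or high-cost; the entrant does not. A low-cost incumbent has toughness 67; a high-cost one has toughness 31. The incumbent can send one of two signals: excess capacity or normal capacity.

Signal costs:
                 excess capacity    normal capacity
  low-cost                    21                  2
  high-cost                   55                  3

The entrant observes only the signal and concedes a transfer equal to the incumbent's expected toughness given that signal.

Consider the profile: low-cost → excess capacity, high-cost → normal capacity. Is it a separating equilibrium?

Yes

If types separate, excess capacity earns payment 67 and normal capacity earns 31.
Low-cost: excess capacity gives 67 − 21 = 46; normal capacity gives 31 − 2 = 29. No deviation. ✓
High-cost: normal capacity gives 31 − 3 = 28; excess capacity gives 67 − 55 = 12. No deviation. ✓
Neither type gains from mimicking the other.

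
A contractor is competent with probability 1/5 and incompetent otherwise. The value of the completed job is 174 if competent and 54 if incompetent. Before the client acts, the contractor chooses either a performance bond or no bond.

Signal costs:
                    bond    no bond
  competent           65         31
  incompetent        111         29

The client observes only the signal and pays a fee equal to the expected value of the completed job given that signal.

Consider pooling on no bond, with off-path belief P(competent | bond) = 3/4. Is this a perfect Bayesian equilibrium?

No

On the equilibrium path (no bond) the client holds the prior 1/5 and pays 1/5·174 + 4/5·54 = 78. Off-path (bond) belief 3/4 gives 3/4·174 + 1/4·54 = 144.
Competent: no bond gives 78 − 31 = 47; bond gives 144 − 65 = 79. Deviates. ✗
Incompetent: no bond gives 78 − 29 = 49; bond gives 144 − 111 = 33. Stays. ✓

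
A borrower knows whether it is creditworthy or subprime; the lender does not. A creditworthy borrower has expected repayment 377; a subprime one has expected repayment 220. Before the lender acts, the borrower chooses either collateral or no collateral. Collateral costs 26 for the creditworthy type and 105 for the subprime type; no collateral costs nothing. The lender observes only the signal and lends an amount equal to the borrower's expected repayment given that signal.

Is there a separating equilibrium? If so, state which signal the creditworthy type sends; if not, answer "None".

Try creditworthy → collateral, subprime → no collateral:
  If types separate, collateral earns payment 377 and no collateral earns 220.
  Creditworthy: collateral gives 377 − 26 = 351; no collateral gives 220 − 0 = 220. No deviation. ✓
  Subprime: no collateral gives 220 − 0 = 220; collateral gives 377 − 105 = 272. Would deviate. ✗
Try creditworthy → no collateral, subprime → collateral:
  If types separate, no collateral earns payment 377 and collateral earns 220.
  Creditworthy: no collateral gives 377 − 0 = 377; collateral gives 220 − 26 = 194. No deviation. ✓
  Subprime: collateral gives 220 − 105 = 115; no collateral gives 377 − 0 = 377. Would deviate. ✗
Neither assignment is incentive-compatible.

None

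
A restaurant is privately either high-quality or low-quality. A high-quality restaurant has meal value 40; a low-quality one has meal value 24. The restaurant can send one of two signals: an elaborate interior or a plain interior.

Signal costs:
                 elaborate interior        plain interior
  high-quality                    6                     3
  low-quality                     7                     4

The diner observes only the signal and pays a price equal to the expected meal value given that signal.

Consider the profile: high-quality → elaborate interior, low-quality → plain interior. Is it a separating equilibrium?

Under separation the diner infers type exactly: elaborate interior → high-quality (pays 40), plain interior → low-quality (pays 24).
High-quality: elaborate interior gives 40 − 6 = 34; plain interior gives 24 − 3 = 21. No deviation. ✓
Low-quality: plain interior gives 24 − 4 = 20; elaborate interior gives 40 − 7 = 33. Would deviate. ✗

No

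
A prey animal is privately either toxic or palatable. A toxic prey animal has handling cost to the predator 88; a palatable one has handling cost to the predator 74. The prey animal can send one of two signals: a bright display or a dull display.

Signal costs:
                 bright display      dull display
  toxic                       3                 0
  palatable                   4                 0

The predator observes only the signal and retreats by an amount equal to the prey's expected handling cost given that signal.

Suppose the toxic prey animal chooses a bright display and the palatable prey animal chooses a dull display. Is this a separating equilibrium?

No

If types separate, bright display earns payment 88 and dull display earns 74.
Toxic: bright display gives 88 − 3 = 85; dull display gives 74 − 0 = 74. No deviation. ✓
Palatable: dull display gives 74 − 0 = 74; bright display gives 88 − 4 = 84. Would deviate. ✗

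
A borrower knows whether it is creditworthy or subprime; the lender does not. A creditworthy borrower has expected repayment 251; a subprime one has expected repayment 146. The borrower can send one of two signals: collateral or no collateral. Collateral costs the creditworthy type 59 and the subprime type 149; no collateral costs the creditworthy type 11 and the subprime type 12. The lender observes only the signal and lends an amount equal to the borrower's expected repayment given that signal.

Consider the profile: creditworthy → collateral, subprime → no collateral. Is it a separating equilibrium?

If types separate, collateral earns payment 251 and no collateral earns 146.
Creditworthy: collateral gives 251 − 59 = 192; no collateral gives 146 − 11 = 135. No deviation. ✓
Subprime: no collateral gives 146 − 12 = 134; collateral gives 251 − 149 = 102. No deviation. ✓
Both incentive constraints hold.

Yes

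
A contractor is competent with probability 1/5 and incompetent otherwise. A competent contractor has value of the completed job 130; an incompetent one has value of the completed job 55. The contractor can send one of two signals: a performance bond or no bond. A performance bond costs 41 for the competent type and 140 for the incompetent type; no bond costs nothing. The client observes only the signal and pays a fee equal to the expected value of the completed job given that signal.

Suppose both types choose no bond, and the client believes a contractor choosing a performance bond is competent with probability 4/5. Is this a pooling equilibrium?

On the equilibrium path (no bond) the client holds the prior 1/5 and pays 1/5·130 + 4/5·55 = 70. Off-path (bond) belief 4/5 gives 4/5·130 + 1/5·55 = 115.
Competent: no bond gives 70 − 0 = 70; bond gives 115 − 41 = 74. Deviates. ✗
Incompetent: no bond gives 70 − 0 = 70; bond gives 115 − 140 = -25. Stays. ✓

No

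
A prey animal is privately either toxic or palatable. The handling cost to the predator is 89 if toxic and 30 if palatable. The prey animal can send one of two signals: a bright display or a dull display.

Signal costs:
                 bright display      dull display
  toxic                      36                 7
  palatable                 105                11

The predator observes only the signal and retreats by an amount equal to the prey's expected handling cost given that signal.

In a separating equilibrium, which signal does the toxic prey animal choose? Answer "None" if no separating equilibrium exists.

Try toxic → bright display, palatable → dull display:
  If types separate, bright display earns payment 89 and dull display earns 30.
  Toxic: bright display gives 89 − 36 = 53; dull display gives 30 − 7 = 23. No deviation. ✓
  Palatable: dull display gives 30 − 11 = 19; bright display gives 89 − 105 = -16. No deviation. ✓
Both hold — the toxic type sends bright display.

bright display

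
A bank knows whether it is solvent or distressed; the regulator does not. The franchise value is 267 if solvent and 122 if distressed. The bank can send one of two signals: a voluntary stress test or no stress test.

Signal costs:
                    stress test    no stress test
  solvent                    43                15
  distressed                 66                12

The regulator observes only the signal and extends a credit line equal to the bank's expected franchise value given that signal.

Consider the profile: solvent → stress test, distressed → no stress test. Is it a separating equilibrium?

If types separate, stress test earns payment 267 and no stress test earns 122.
Solvent: stress test gives 267 − 43 = 224; no stress test gives 122 − 15 = 107. No deviation. ✓
Distressed: no stress test gives 122 − 12 = 110; stress test gives 267 − 66 = 201. Would deviate. ✗

No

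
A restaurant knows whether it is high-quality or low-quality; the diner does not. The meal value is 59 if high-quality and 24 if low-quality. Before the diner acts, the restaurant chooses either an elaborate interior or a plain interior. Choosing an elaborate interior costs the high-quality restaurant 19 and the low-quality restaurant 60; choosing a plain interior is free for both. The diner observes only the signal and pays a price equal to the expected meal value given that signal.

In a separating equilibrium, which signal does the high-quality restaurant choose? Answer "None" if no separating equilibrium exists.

elaborate interior

Try high-quality → elaborate interior, low-quality → plain interior:
  If types separate, elaborate interior earns payment 59 and plain interior earns 24.
  High-quality: elaborate interior gives 59 − 19 = 40; plain interior gives 24 − 0 = 24. No deviation. ✓
  Low-quality: plain interior gives 24 − 0 = 24; elaborate interior gives 59 − 60 = -1. No deviation. ✓
Both hold — the high-quality type sends elaborate interior.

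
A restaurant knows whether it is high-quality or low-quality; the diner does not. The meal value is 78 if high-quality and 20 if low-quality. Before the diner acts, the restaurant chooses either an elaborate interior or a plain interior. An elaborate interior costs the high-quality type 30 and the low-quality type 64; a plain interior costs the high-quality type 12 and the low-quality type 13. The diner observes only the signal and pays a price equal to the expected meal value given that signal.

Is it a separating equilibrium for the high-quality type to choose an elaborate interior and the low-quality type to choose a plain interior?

No

If types separate, elaborate interior earns payment 78 and plain interior earns 20.
High-quality: elaborate interior gives 78 − 30 = 48; plain interior gives 20 − 12 = 8. No deviation. ✓
Low-quality: plain interior gives 20 − 13 = 7; elaborate interior gives 78 − 64 = 14. Would deviate. ✗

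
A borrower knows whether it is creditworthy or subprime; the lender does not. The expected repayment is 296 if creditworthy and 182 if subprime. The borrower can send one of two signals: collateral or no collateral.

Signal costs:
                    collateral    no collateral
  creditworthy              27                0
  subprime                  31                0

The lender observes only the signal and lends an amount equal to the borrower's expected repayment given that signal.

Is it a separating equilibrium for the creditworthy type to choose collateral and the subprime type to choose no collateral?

If types separate, collateral earns payment 296 and no collateral earns 182.
Creditworthy: collateral gives 296 − 27 = 269; no collateral gives 182 − 0 = 182. No deviation. ✓
Subprime: no collateral gives 182 − 0 = 182; collateral gives 296 − 31 = 265. Would deviate. ✗

No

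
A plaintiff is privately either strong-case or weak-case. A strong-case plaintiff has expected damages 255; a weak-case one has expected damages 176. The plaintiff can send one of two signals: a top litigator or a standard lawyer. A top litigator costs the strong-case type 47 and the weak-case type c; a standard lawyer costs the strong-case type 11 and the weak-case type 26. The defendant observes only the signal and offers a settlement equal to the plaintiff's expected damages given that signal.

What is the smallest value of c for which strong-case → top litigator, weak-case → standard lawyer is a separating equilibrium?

Under separation: top litigator → strong-case (pays 255); standard lawyer → weak-case (pays 176).
Strong-case: 255 − 47 = 208 ≥ 176 − 11 = 165. Holds regardless of c. ✓
Weak-case: 176 − 26 ≥ 255 − c, so c ≥ 255 − 150 = 105.

105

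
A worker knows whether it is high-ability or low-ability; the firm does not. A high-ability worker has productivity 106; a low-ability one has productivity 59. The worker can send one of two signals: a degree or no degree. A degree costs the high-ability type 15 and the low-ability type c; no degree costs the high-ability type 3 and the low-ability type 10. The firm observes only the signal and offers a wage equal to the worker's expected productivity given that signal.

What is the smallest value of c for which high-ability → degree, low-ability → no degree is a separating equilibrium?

Under separation: degree → high-ability (pays 106); no degree → low-ability (pays 59).
High-ability: 106 − 15 = 91 ≥ 59 − 3 = 56. Holds regardless of c. ✓
Low-ability: 59 − 10 ≥ 106 − c, so c ≥ 106 − 49 = 57.

57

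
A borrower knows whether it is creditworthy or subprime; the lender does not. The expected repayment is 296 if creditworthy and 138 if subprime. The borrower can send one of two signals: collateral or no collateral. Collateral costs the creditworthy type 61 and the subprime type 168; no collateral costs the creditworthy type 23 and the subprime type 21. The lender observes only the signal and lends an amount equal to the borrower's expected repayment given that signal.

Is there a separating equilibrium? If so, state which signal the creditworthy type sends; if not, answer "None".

None

Try creditworthy → collateral, subprime → no collateral:
  If types separate, collateral earns payment 296 and no collateral earns 138.
  Creditworthy: collateral gives 296 − 61 = 235; no collateral gives 138 − 23 = 115. No deviation. ✓
  Subprime: no collateral gives 138 − 21 = 117; collateral gives 296 − 168 = 128. Would deviate. ✗
Try creditworthy → no collateral, subprime → collateral:
  If types separate, no collateral earns payment 296 and collateral earns 138.
  Creditworthy: no collateral gives 296 − 23 = 273; collateral gives 138 − 61 = 77. No deviation. ✓
  Subprime: collateral gives 138 − 168 = -30; no collateral gives 296 − 21 = 275. Would deviate. ✗
Neither assignment is incentive-compatible.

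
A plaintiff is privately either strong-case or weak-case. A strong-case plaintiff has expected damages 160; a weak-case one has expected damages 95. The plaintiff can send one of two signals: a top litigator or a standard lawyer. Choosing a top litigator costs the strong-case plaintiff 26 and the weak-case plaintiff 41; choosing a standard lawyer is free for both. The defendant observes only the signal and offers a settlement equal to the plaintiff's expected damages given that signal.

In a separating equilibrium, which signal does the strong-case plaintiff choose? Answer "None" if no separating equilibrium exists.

None

Try strong-case → top litigator, weak-case → standard lawyer:
  If types separate, top litigator earns payment 160 and standard lawyer earns 95.
  Strong-case: top litigator gives 160 − 26 = 134; standard lawyer gives 95 − 0 = 95. No deviation. ✓
  Weak-case: standard lawyer gives 95 − 0 = 95; top litigator gives 160 − 41 = 119. Would deviate. ✗
Try strong-case → standard lawyer, weak-case → top litigator:
  If types separate, standard lawyer earns payment 160 and top litigator earns 95.
  Strong-case: standard lawyer gives 160 − 0 = 160; top litigator gives 95 − 26 = 69. No deviation. ✓
  Weak-case: top litigator gives 95 − 41 = 54; standard lawyer gives 160 − 0 = 160. Would deviate. ✗
Neither assignment is incentive-compatible.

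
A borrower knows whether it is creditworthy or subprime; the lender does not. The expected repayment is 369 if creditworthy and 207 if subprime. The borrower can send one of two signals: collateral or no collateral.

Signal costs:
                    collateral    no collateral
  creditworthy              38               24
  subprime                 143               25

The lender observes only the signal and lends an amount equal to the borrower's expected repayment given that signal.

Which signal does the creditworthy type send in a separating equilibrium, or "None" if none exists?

None

Try creditworthy → collateral, subprime → no collateral:
  If types separate, collateral earns payment 369 and no collateral earns 207.
  Creditworthy: collateral gives 369 − 38 = 331; no collateral gives 207 − 24 = 183. No deviation. ✓
  Subprime: no collateral gives 207 − 25 = 182; collateral gives 369 − 143 = 226. Would deviate. ✗
Try creditworthy → no collateral, subprime → collateral:
  If types separate, no collateral earns payment 369 and collateral earns 207.
  Creditworthy: no collateral gives 369 − 24 = 345; collateral gives 207 − 38 = 169. No deviation. ✓
  Subprime: collateral gives 207 − 143 = 64; no collateral gives 369 − 25 = 344. Would deviate. ✗
Neither assignment is incentive-compatible.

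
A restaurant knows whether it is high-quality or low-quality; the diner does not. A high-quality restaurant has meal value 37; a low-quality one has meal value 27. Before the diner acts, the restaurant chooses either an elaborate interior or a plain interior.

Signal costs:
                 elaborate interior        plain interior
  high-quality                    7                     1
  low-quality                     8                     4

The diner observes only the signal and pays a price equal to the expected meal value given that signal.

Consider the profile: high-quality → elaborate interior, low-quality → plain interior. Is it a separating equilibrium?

If types separate, elaborate interior earns payment 37 and plain interior earns 27.
High-quality: elaborate interior gives 37 − 7 = 30; plain interior gives 27 − 1 = 26. No deviation. ✓
Low-quality: plain interior gives 27 − 4 = 23; elaborate interior gives 37 − 8 = 29. Would deviate. ✗

No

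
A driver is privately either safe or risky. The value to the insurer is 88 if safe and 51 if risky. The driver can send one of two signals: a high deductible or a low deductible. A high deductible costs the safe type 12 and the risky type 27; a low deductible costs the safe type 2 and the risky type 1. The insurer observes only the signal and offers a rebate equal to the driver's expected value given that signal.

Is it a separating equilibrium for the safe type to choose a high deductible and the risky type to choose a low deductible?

If types separate, high deductible earns payment 88 and low deductible earns 51.
Safe: high deductible gives 88 − 12 = 76; low deductible gives 51 − 2 = 49. No deviation. ✓
Risky: low deductible gives 51 − 1 = 50; high deductible gives 88 − 27 = 61. Would deviate. ✗

No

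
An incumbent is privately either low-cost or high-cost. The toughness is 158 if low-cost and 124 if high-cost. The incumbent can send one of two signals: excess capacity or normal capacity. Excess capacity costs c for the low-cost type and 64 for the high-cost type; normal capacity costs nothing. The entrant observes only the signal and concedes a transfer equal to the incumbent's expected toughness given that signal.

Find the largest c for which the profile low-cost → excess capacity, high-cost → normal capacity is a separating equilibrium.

Under separation: excess capacity → low-cost (pays 158); normal capacity → high-cost (pays 124).
High-cost: 124 − 0 = 124 ≥ 158 − 64 = 94. Holds regardless of c. ✓
Low-cost: 158 − c ≥ 124 − 0, so c ≤ 158 − 124 = 34.

34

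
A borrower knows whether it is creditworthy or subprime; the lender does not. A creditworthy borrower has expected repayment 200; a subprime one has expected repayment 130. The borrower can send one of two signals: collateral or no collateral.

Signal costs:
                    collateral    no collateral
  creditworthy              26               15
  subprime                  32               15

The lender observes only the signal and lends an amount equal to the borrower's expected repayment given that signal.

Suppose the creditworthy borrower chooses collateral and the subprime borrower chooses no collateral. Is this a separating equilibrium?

No

If types separate, collateral earns payment 200 and no collateral earns 130.
Creditworthy: collateral gives 200 − 26 = 174; no collateral gives 130 − 15 = 115. No deviation. ✓
Subprime: no collateral gives 130 − 15 = 115; collateral gives 200 − 32 = 168. Would deviate. ✗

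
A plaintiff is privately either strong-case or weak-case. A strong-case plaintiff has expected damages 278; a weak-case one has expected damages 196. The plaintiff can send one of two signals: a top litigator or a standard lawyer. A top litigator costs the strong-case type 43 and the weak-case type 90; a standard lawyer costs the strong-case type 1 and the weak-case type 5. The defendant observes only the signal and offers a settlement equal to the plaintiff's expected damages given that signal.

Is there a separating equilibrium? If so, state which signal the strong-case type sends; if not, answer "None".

Try strong-case → top litigator, weak-case → standard lawyer:
  If types separate, top litigator earns payment 278 and standard lawyer earns 196.
  Strong-case: top litigator gives 278 − 43 = 235; standard lawyer gives 196 − 1 = 195. No deviation. ✓
  Weak-case: standard lawyer gives 196 − 5 = 191; top litigator gives 278 − 90 = 188. No deviation. ✓
Both hold — the strong-case type sends top litigator.

top litigator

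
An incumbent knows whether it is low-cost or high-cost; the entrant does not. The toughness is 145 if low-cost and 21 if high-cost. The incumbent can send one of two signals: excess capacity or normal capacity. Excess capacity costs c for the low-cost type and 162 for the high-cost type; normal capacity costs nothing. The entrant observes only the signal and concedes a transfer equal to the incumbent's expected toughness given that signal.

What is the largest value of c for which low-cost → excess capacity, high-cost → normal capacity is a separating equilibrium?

Under separation: excess capacity → low-cost (pays 145); normal capacity → high-cost (pays 21).
High-cost: 21 − 0 = 21 ≥ 145 − 162 = -17. Holds regardless of c. ✓
Low-cost: 145 − c ≥ 21 − 0, so c ≤ 145 − 21 = 124.

124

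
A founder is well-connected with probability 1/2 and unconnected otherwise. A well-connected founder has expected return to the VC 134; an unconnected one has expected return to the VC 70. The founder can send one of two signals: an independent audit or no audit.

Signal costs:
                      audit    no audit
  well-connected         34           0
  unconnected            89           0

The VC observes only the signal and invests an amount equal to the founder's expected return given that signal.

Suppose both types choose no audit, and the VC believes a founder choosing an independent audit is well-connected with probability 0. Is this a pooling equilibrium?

At the pooled signal (no audit) the VC holds the prior 1/2 and pays 1/2·134 + 1/2·70 = 102. Off-path (audit) belief 0 gives 0·134 + 1·70 = 70.
Well-connected: no audit gives 102 − 0 = 102; audit gives 70 − 34 = 36. Stays. ✓
Unconnected: no audit gives 102 − 0 = 102; audit gives 70 − 89 = -19. Stays. ✓

Yes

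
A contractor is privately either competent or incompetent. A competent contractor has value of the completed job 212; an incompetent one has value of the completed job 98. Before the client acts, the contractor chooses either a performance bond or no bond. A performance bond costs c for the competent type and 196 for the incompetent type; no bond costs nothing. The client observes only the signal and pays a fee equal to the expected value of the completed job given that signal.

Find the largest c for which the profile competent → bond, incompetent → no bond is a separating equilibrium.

114

Under separation: bond → competent (pays 212); no bond → incompetent (pays 98).
Incompetent: 98 − 0 = 98 ≥ 212 − 196 = 16. Holds regardless of c. ✓
Competent: 212 − c ≥ 98 − 0, so c ≤ 212 − 98 = 114.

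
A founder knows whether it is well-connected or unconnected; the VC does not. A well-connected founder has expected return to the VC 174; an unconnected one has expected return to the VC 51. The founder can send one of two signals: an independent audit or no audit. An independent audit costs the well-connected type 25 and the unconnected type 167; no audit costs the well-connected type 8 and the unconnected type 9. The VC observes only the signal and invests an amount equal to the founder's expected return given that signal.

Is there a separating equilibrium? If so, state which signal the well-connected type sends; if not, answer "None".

Try well-connected → audit, unconnected → no audit:
  Under separation the VC infers type exactly: audit → well-connected (pays 174), no audit → unconnected (pays 51).
  Well-connected: audit gives 174 − 25 = 149; no audit gives 51 − 8 = 43. No deviation. ✓
  Unconnected: no audit gives 51 − 9 = 42; audit gives 174 − 167 = 7. No deviation. ✓
Both hold — the well-connected type sends audit.

audit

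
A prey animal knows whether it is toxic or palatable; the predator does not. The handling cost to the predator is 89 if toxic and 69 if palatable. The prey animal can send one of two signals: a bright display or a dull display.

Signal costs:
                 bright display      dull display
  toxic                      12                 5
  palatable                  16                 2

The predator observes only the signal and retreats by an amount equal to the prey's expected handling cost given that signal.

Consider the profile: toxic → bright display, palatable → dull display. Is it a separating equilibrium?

If types separate, bright display earns payment 89 and dull display earns 69.
Toxic: bright display gives 89 − 12 = 77; dull display gives 69 − 5 = 64. No deviation. ✓
Palatable: dull display gives 69 − 2 = 67; bright display gives 89 − 16 = 73. Would deviate. ✗

No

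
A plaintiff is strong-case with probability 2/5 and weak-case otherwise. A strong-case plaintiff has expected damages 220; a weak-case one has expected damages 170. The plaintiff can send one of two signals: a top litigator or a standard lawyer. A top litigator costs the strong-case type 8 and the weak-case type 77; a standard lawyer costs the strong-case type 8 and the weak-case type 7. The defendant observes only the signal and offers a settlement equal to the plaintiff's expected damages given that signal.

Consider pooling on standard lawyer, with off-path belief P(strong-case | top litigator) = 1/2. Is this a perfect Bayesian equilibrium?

No

At the pooled signal (standard lawyer) the defendant holds the prior 2/5 and pays 2/5·220 + 3/5·170 = 190. Off-path (top litigator) belief 1/2 gives 1/2·220 + 1/2·170 = 195.
Strong-case: standard lawyer gives 190 − 8 = 182; top litigator gives 195 − 8 = 187. Deviates. ✗
Weak-case: standard lawyer gives 190 − 7 = 183; top litigator gives 195 − 77 = 118. Stays. ✓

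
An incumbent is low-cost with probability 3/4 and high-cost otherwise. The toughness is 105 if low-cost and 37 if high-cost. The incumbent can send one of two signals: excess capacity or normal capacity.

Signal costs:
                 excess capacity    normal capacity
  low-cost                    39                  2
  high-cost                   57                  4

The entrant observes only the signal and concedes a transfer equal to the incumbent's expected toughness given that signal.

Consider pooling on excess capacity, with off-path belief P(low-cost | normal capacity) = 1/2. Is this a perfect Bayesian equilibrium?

No

At the pooled signal (excess capacity) the entrant holds the prior 3/4 and pays 3/4·105 + 1/4·37 = 88. Off-path (normal capacity) belief 1/2 gives 1/2·105 + 1/2·37 = 71.
Low-cost: excess capacity gives 88 − 39 = 49; normal capacity gives 71 − 2 = 69. Deviates. ✗
High-cost: excess capacity gives 88 − 57 = 31; normal capacity gives 71 − 4 = 67. Deviates. ✗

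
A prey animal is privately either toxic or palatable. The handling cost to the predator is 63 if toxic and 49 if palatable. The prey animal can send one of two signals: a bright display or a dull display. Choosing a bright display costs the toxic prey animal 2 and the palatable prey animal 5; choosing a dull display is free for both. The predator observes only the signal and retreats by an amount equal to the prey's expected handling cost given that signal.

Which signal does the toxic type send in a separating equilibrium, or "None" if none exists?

Try toxic → bright display, palatable → dull display:
  If types separate, bright display earns payment 63 and dull display earns 49.
  Toxic: bright display gives 63 − 2 = 61; dull display gives 49 − 0 = 49. No deviation. ✓
  Palatable: dull display gives 49 − 0 = 49; bright display gives 63 − 5 = 58. Would deviate. ✗
Try toxic → dull display, palatable → bright display:
  If types separate, dull display earns payment 63 and bright display earns 49.
  Toxic: dull display gives 63 − 0 = 63; bright display gives 49 − 2 = 47. No deviation. ✓
  Palatable: bright display gives 49 − 5 = 44; dull display gives 63 − 0 = 63. Would deviate. ✗
Neither assignment is incentive-compatible.

None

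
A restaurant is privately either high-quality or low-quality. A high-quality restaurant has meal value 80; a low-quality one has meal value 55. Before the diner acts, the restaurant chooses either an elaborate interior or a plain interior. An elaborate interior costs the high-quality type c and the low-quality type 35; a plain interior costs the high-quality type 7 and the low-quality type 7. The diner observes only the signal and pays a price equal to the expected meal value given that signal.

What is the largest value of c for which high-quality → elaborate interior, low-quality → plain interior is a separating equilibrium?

Under separation: elaborate interior → high-quality (pays 80); plain interior → low-quality (pays 55).
Low-quality: 55 − 7 = 48 ≥ 80 − 35 = 45. Holds regardless of c. ✓
High-quality: 80 − c ≥ 55 − 7, so c ≤ 80 − 48 = 32.

32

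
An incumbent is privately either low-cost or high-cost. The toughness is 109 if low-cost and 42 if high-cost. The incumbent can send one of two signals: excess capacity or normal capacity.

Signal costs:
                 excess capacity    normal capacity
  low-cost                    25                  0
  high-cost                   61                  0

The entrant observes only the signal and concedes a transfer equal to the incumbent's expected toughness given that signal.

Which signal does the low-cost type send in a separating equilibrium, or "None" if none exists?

Try low-cost → excess capacity, high-cost → normal capacity:
  If types separate, excess capacity earns payment 109 and normal capacity earns 42.
  Low-cost: excess capacity gives 109 − 25 = 84; normal capacity gives 42 − 0 = 42. No deviation. ✓
  High-cost: normal capacity gives 42 − 0 = 42; excess capacity gives 109 − 61 = 48. Would deviate. ✗
Try low-cost → normal capacity, high-cost → excess capacity:
  If types separate, normal capacity earns payment 109 and excess capacity earns 42.
  Low-cost: normal capacity gives 109 − 0 = 109; excess capacity gives 42 − 25 = 17. No deviation. ✓
  High-cost: excess capacity gives 42 − 61 = -19; normal capacity gives 109 − 0 = 109. Would deviate. ✗
Neither assignment is incentive-compatible.

None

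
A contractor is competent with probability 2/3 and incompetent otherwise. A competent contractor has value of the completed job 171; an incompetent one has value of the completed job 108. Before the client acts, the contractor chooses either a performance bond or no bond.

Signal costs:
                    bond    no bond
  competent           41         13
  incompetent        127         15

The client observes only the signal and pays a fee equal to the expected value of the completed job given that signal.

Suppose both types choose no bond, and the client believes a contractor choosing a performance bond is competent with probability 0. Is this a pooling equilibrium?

On the equilibrium path (no bond) the client holds the prior 2/3 and pays 2/3·171 + 1/3·108 = 150. Off-path (bond) belief 0 gives 0·171 + 1·108 = 108.
Competent: no bond gives 150 − 13 = 137; bond gives 108 − 41 = 67. Stays. ✓
Incompetent: no bond gives 150 − 15 = 135; bond gives 108 − 127 = -19. Stays. ✓
Beliefs are Bayes-consistent on-path and both types best-respond.

Yes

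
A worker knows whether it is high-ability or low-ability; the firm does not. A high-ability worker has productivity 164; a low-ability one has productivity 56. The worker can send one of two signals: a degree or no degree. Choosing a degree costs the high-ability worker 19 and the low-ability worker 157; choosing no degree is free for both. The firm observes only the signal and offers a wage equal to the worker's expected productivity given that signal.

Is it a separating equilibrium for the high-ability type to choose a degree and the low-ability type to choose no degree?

If types separate, degree earns payment 164 and no degree earns 56.
High-ability: degree gives 164 − 19 = 145; no degree gives 56 − 0 = 56. No deviation. ✓
Low-ability: no degree gives 56 − 0 = 56; degree gives 164 − 157 = 7. No deviation. ✓
Neither type gains from mimicking the other.

Yes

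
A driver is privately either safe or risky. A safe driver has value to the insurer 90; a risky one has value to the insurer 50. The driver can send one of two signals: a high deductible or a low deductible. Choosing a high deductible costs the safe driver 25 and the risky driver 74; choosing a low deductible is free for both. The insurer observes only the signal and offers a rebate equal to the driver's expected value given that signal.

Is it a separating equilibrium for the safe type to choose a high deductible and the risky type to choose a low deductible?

Under separation the insurer infers type exactly: high deductible → safe (pays 90), low deductible → risky (pays 50).
Safe: high deductible gives 90 − 25 = 65; low deductible gives 50 − 0 = 50. No deviation. ✓
Risky: low deductible gives 50 − 0 = 50; high deductible gives 90 − 74 = 16. No deviation. ✓
Neither type gains from mimicking the other.

Yes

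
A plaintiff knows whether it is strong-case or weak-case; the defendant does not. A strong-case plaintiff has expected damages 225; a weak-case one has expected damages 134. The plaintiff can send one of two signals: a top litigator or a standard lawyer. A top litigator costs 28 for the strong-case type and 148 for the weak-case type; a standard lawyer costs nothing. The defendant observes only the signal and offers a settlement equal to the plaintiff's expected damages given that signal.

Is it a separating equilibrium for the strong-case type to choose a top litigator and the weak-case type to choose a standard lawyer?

If types separate, top litigator earns payment 225 and standard lawyer earns 134.
Strong-case: top litigator gives 225 − 28 = 197; standard lawyer gives 134 − 0 = 134. No deviation. ✓
Weak-case: standard lawyer gives 134 − 0 = 134; top litigator gives 225 − 148 = 77. No deviation. ✓
Neither type gains from mimicking the other.

Yes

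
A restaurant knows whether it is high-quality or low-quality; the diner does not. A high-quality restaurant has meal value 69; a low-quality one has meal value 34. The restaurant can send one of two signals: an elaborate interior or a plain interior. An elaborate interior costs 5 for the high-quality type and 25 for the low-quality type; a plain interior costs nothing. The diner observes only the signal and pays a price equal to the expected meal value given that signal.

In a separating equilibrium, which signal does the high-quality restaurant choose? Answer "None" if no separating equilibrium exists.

Try high-quality → elaborate interior, low-quality → plain interior:
  Under separation the diner infers type exactly: elaborate interior → high-quality (pays 69), plain interior → low-quality (pays 34).
  High-quality: elaborate interior gives 69 − 5 = 64; plain interior gives 34 − 0 = 34. No deviation. ✓
  Low-quality: plain interior gives 34 − 0 = 34; elaborate interior gives 69 − 25 = 44. Would deviate. ✗
Try high-quality → plain interior, low-quality → elaborate interior:
  Under separation the diner infers type exactly: plain interior → high-quality (pays 69), elaborate interior → low-quality (pays 34).
  High-quality: plain interior gives 69 − 0 = 69; elaborate interior gives 34 − 5 = 29. No deviation. ✓
  Low-quality: elaborate interior gives 34 − 25 = 9; plain interior gives 69 − 0 = 69. Would deviate. ✗
Neither assignment is incentive-compatible.

None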